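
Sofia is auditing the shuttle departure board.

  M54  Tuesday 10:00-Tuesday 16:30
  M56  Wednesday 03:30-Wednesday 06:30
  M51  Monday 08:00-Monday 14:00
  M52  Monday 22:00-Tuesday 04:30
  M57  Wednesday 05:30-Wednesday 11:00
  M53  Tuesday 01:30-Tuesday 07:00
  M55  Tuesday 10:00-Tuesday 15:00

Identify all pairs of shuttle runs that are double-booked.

M52 & M53, M54 & M55, M56 & M57

Sorted by start: M51, M52, M53, M54, M55, M56, M57.
M52 starts after M51 ends, so nothing later overlaps M51 either.
M53 starts before M52 ends → M52 and M53 overlap.
M54 starts after M52 ends, so nothing later overlaps M52 either.
M54 starts after M53 ends, so nothing later overlaps M53 either.
M55 starts before M54 ends → M54 and M55 overlap.
M56 starts after M54 ends, so nothing later overlaps M54 either.
M56 starts after M55 ends, so nothing later overlaps M55 either.
M57 starts before M56 ends → M56 and M57 overlap.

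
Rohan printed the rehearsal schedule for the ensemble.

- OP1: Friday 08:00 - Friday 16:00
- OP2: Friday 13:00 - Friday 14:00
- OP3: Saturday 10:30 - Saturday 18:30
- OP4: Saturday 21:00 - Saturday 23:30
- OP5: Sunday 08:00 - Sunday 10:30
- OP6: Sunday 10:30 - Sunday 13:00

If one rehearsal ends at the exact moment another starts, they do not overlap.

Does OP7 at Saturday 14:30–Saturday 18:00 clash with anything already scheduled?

OP1: ends Friday 16:00 at or before OP7 starts Saturday 14:30 → clear.
OP2: ends Friday 14:00 at or before OP7 starts Saturday 14:30 → clear.
OP3: starts Saturday 10:30 before OP7 ends Saturday 18:00, and ends Saturday 18:30 after OP7 starts Saturday 14:30 → overlap.
OP4: starts Saturday 21:00 at or after OP7 ends Saturday 18:00 → clear.
OP5: starts Sunday 08:00 at or after OP7 ends Saturday 18:00 → clear.
OP6: starts Sunday 10:30 at or after OP7 ends Saturday 18:00 → clear.
OP7 overlaps OP3.

Yes — it overlaps OP3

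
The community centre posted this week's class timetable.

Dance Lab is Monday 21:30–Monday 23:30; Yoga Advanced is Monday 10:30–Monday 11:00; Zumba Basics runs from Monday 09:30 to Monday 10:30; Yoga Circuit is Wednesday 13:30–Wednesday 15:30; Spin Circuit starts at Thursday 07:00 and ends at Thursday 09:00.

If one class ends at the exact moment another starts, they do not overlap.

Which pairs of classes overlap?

no overlapping pairs

Check each pair: they overlap iff neither finishes before the other starts.
Sorted by start: Zumba Basics, Yoga Advanced, Dance Lab, Yoga Circuit, Spin Circuit.
Yoga Advanced starts exactly when Zumba Basics ends (back-to-back, no overlap), so nothing later overlaps Zumba Basics either.
Dance Lab starts after Yoga Advanced ends, so nothing later overlaps Yoga Advanced either.
Yoga Circuit starts after Dance Lab ends, so nothing later overlaps Dance Lab either.
Spin Circuit starts after Yoga Circuit ends.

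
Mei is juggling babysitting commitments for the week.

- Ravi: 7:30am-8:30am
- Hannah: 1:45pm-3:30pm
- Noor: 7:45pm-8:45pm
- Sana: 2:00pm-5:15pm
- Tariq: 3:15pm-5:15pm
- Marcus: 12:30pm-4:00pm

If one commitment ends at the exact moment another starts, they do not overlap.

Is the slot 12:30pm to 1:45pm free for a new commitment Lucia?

Ravi: ends 8:30am at or before Lucia starts 12:30pm → clear.
Marcus: starts 12:30pm before Lucia ends 1:45pm, and ends 4:00pm after Lucia starts 12:30pm → overlap.
Hannah: starts 1:45pm at or after Lucia ends 1:45pm → clear.
Sana: starts 2:00pm at or after Lucia ends 1:45pm → clear.
Tariq: starts 3:15pm at or after Lucia ends 1:45pm → clear.
Noor: starts 7:45pm at or after Lucia ends 1:45pm → clear.
Lucia overlaps Marcus.

No — it overlaps Marcus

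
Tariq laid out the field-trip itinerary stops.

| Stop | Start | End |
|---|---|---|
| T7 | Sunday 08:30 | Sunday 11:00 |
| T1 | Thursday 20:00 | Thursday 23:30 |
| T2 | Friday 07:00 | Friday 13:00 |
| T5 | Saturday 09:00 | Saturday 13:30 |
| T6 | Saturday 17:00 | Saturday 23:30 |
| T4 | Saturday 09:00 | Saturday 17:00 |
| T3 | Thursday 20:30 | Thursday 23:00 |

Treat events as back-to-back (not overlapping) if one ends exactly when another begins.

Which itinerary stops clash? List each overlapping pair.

T1 & T3, T4 & T5

Sorted by start: T1, T3, T2, T4, T5, T6, T7.
T3 starts before T1 ends → T1 and T3 overlap.
T2 starts after T1 ends; T1 is clear from here.
T2 starts after T3 ends; T3 is clear from here.
T4 starts after T2 ends; T2 is clear from here.
T5 starts before T4 ends → T4 and T5 overlap.
T6 starts exactly when T4 ends (back-to-back, no overlap); T4 is clear from here.
T6 starts after T5 ends; T5 is clear from here.
T7 starts after T6 ends.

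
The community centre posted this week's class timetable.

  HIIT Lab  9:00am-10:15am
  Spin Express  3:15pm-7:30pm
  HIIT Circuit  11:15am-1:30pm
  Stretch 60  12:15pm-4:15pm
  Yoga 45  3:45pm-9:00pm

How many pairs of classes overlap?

Sorted by start: HIIT Lab, HIIT Circuit, Stretch 60, Spin Express, Yoga 45.
HIIT Circuit starts after HIIT Lab ends, so HIIT Lab has no further overlaps.
Stretch 60 starts before HIIT Circuit ends → HIIT Circuit and Stretch 60 overlap.
Spin Express starts after HIIT Circuit ends, so HIIT Circuit has no further overlaps.
Spin Express starts before Stretch 60 ends → Stretch 60 and Spin Express overlap.
Yoga 45 starts before Stretch 60 ends → Stretch 60 and Yoga 45 overlap.
Yoga 45 starts before Spin Express ends → Spin Express and Yoga 45 overlap.
Overlapping pairs: HIIT Circuit & Stretch 60, Spin Express & Stretch 60, Spin Express & Yoga 45, Stretch 60 & Yoga 45 — 4 in total.

4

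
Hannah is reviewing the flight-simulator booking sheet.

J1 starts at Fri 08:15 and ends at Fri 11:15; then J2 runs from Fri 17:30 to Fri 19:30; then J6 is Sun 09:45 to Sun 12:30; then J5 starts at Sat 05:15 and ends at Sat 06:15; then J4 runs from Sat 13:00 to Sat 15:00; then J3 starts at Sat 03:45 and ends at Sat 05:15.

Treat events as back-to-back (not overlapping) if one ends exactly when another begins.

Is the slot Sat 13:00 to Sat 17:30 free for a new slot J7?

No — it overlaps J4

J1: ends Fri 11:15 at or before J7 starts Sat 13:00 → clear.
J2: ends Fri 19:30 at or before J7 starts Sat 13:00 → clear.
J3: ends Sat 05:15 at or before J7 starts Sat 13:00 → clear.
J5: ends Sat 06:15 at or before J7 starts Sat 13:00 → clear.
J4: starts Sat 13:00 before J7 ends Sat 17:30, and ends Sat 15:00 after J7 starts Sat 13:00 → overlap.
J6: starts Sun 09:45 at or after J7 ends Sat 17:30 → clear.
J7 overlaps J4.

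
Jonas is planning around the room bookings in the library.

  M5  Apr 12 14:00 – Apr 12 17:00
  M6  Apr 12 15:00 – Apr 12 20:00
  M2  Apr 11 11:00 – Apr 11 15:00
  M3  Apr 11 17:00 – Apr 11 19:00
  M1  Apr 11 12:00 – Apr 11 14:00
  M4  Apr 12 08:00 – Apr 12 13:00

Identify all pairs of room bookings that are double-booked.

M1 & M2, M5 & M6

Sorted by start: M2, M1, M3, M4, M5, M6.
M1 starts before M2 ends → M2 and M1 overlap.
M3 starts after M2 ends — done with M2.
M3 starts after M1 ends — done with M1.
M4 starts after M3 ends — done with M3.
M5 starts after M4 ends — done with M4.
M6 starts before M5 ends → M5 and M6 overlap.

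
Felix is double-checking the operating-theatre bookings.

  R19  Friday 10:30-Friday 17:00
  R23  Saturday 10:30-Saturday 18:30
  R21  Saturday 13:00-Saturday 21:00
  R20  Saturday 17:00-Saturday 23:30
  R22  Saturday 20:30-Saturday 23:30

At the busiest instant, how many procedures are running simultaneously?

Sweep the timeline, counting +1 at each start and −1 at each end (ends before starts at a tie):
Friday 10:30 start R19 → 1
Friday 17:00 end R19 → 0
Saturday 10:30 start R23 → 1
Saturday 13:00 start R21 → 2
Saturday 17:00 start R20 → 3
Saturday 18:30 end R23 → 2
Saturday 20:30 start R22 → 3
Saturday 21:00 end R21 → 2
Saturday 23:30 end R20 → 1
Saturday 23:30 end R22 → 0
Peak is 3, at Saturday 17:00 (R20, R21, R23).

3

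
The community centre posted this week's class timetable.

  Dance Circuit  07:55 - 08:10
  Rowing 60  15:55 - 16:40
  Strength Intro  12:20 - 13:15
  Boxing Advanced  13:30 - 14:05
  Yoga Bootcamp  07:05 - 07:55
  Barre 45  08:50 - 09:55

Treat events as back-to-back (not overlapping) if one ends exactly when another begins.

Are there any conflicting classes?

Sorted by start: Yoga Bootcamp, Dance Circuit, Barre 45, Strength Intro, Boxing Advanced, Rowing 60.
Dance Circuit starts exactly when Yoga Bootcamp ends (back-to-back, no overlap); Yoga Bootcamp is clear from here.
Barre 45 starts after Dance Circuit ends; Dance Circuit is clear from here.
Strength Intro starts after Barre 45 ends; Barre 45 is clear from here.
Boxing Advanced starts after Strength Intro ends; Strength Intro is clear from here.
Rowing 60 starts after Boxing Advanced ends.
Every pair is clear; the schedule has no overlaps.

No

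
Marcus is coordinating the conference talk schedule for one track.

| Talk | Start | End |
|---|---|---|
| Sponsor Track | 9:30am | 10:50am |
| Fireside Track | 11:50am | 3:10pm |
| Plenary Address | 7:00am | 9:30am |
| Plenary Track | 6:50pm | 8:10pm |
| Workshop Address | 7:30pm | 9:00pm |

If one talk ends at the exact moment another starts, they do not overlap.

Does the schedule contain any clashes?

Sorted by start: Plenary Address, Sponsor Track, Fireside Track, Plenary Track, Workshop Address.
Sponsor Track starts exactly when Plenary Address ends (back-to-back, no overlap), so Plenary Address has no further overlaps.
Fireside Track starts after Sponsor Track ends, so Sponsor Track has no further overlaps.
Plenary Track starts after Fireside Track ends, so Fireside Track has no further overlaps.
Workshop Address starts before Plenary Track ends → Plenary Track and Workshop Address overlap.
That's a conflict, so the schedule is not conflict-free.

Yes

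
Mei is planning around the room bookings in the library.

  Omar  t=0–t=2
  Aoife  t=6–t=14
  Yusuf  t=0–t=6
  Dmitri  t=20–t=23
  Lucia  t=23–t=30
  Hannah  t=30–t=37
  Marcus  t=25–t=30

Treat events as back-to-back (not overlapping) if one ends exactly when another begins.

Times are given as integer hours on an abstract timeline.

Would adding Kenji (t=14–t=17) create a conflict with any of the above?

Omar: ends t=2 at or before Kenji starts t=14 → clear.
Yusuf: ends t=6 at or before Kenji starts t=14 → clear.
Aoife: ends t=14 at or before Kenji starts t=14 → clear.
Dmitri: starts t=20 at or after Kenji ends t=17 → clear.
Lucia: starts t=23 at or after Kenji ends t=17 → clear.
Marcus: starts t=25 at or after Kenji ends t=17 → clear.
Hannah: starts t=30 at or after Kenji ends t=17 → clear.

No — it doesn't clash with anything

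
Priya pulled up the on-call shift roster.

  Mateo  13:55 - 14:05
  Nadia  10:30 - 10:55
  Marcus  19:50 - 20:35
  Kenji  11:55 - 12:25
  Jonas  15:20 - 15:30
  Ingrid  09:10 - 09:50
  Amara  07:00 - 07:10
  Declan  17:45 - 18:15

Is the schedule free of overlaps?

Yes

Sorted by start: Amara, Ingrid, Nadia, Kenji, Mateo, Jonas, Declan, Marcus.
Ingrid starts after Amara ends, so Amara has no further overlaps.
Nadia starts after Ingrid ends, so Ingrid has no further overlaps.
Kenji starts after Nadia ends, so Nadia has no further overlaps.
Mateo starts after Kenji ends, so Kenji has no further overlaps.
Jonas starts after Mateo ends, so Mateo has no further overlaps.
Declan starts after Jonas ends, so Jonas has no further overlaps.
Marcus starts after Declan ends.
Every pair is clear; the schedule has no overlaps.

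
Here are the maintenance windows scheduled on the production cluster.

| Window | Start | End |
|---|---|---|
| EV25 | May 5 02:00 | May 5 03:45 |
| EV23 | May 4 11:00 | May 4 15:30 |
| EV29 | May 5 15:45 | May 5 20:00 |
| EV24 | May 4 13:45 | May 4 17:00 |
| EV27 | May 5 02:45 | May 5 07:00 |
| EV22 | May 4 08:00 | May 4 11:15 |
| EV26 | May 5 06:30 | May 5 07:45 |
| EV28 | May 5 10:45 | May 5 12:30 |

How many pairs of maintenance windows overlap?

Sorted by start: EV22, EV23, EV24, EV25, EV27, EV26, EV28, EV29.
EV23 starts before EV22 ends → EV22 and EV23 overlap.
EV24 starts after EV22 ends — done with EV22.
EV24 starts before EV23 ends → EV23 and EV24 overlap.
EV25 starts after EV23 ends — done with EV23.
EV25 starts after EV24 ends — done with EV24.
EV27 starts before EV25 ends → EV25 and EV27 overlap.
EV26 starts after EV25 ends — done with EV25.
EV26 starts before EV27 ends → EV27 and EV26 overlap.
EV28 starts after EV27 ends — done with EV27.
EV28 starts after EV26 ends — done with EV26.
EV29 starts after EV28 ends.
Overlapping pairs: EV22 & EV23, EV23 & EV24, EV25 & EV27, EV26 & EV27 — 4 in total.

4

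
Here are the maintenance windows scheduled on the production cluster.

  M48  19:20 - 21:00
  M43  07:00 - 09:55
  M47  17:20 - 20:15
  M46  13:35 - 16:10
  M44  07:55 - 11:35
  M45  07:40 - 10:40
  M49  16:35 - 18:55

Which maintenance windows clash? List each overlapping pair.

M43 & M44, M43 & M45, M44 & M45, M47 & M48, M47 & M49

Sorted by start: M43, M45, M44, M46, M49, M47, M48.
M45 starts before M43 ends → M43 and M45 overlap.
M44 starts before M43 ends → M43 and M44 overlap.
M46 starts after M43 ends, so M43 has no further overlaps.
M44 starts before M45 ends → M45 and M44 overlap.
M46 starts after M45 ends, so M45 has no further overlaps.
M46 starts after M44 ends, so M44 has no further overlaps.
M49 starts after M46 ends, so M46 has no further overlaps.
M47 starts before M49 ends → M49 and M47 overlap.
M48 starts after M49 ends.
M48 starts before M47 ends → M47 and M48 overlap.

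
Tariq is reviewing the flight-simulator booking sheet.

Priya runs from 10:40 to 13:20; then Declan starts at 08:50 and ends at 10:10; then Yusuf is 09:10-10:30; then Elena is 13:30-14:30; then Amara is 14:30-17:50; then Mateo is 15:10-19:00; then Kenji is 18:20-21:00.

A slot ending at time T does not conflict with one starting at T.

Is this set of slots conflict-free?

Sorted by start: Declan, Yusuf, Priya, Elena, Amara, Mateo, Kenji.
Yusuf starts before Declan ends → Declan and Yusuf overlap.
That's a conflict, so the schedule is not conflict-free.

No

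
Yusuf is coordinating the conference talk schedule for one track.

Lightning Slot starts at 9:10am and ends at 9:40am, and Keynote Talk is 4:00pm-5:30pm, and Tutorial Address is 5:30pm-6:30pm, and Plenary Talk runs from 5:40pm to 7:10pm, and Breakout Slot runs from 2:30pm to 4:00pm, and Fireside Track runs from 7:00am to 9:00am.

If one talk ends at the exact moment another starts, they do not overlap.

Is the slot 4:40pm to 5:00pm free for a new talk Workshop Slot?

Fireside Track: ends 9:00am at or before Workshop Slot starts 4:40pm → clear.
Lightning Slot: ends 9:40am at or before Workshop Slot starts 4:40pm → clear.
Breakout Slot: ends 4:00pm at or before Workshop Slot starts 4:40pm → clear.
Keynote Talk: starts 4:00pm before Workshop Slot ends 5:00pm, and ends 5:30pm after Workshop Slot starts 4:40pm → overlap.
Tutorial Address: starts 5:30pm at or after Workshop Slot ends 5:00pm → clear.
Plenary Talk: starts 5:40pm at or after Workshop Slot ends 5:00pm → clear.
Workshop Slot overlaps Keynote Talk.

No — it overlaps Keynote Talk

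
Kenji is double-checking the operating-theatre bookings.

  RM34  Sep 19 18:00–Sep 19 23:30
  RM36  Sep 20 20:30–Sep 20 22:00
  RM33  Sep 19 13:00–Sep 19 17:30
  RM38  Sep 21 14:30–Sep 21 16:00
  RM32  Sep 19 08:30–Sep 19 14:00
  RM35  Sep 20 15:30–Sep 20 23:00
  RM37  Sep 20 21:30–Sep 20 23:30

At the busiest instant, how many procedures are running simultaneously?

3

Walk through starts and ends in time order (an end at T is processed before a start at T):
Sep 19 08:30 start RM32 → 1
Sep 19 13:00 start RM33 → 2
Sep 19 14:00 end RM32 → 1
Sep 19 17:30 end RM33 → 0
Sep 19 18:00 start RM34 → 1
Sep 19 23:30 end RM34 → 0
Sep 20 15:30 start RM35 → 1
Sep 20 20:30 start RM36 → 2
Sep 20 21:30 start RM37 → 3
Sep 20 22:00 end RM36 → 2
Sep 20 23:00 end RM35 → 1
Sep 20 23:30 end RM37 → 0
Sep 21 14:30 start RM38 → 1
Sep 21 16:00 end RM38 → 0
Peak is 3, at Sep 20 21:30 (RM35, RM36, RM37).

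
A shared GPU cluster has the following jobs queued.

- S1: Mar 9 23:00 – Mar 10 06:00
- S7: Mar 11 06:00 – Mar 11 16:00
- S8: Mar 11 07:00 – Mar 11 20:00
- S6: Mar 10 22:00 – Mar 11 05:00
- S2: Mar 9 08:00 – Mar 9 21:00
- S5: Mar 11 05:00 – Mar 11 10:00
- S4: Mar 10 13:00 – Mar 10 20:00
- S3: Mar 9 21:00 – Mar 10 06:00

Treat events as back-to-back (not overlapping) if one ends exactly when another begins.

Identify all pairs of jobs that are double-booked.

Two intervals overlap when each starts before the other ends.
Sorted by start: S2, S3, S1, S4, S6, S5, S7, S8.
S3 starts exactly when S2 ends (back-to-back, no overlap) — done with S2.
S1 starts before S3 ends → S3 and S1 overlap.
S4 starts after S3 ends — done with S3.
S4 starts after S1 ends — done with S1.
S6 starts after S4 ends — done with S4.
S5 starts exactly when S6 ends (back-to-back, no overlap) — done with S6.
S7 starts before S5 ends → S5 and S7 overlap.
S8 starts before S5 ends → S5 and S8 overlap.
S8 starts before S7 ends → S7 and S8 overlap.

S1 & S3, S5 & S7, S5 & S8, S7 & S8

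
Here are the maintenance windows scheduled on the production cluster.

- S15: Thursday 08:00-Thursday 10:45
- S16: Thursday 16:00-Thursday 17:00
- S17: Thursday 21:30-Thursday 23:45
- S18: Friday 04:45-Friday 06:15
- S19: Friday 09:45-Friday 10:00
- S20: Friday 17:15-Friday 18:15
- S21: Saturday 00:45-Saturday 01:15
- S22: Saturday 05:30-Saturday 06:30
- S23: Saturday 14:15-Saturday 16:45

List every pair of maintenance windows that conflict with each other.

Sorted by start: S15, S16, S17, S18, S19, S20, S21, S22, S23.
S16 starts after S15 ends; S15 is clear from here.
S17 starts after S16 ends; S16 is clear from here.
S18 starts after S17 ends; S17 is clear from here.
S19 starts after S18 ends; S18 is clear from here.
S20 starts after S19 ends; S19 is clear from here.
S21 starts after S20 ends; S20 is clear from here.
S22 starts after S21 ends; S21 is clear from here.
S23 starts after S22 ends.

no conflicts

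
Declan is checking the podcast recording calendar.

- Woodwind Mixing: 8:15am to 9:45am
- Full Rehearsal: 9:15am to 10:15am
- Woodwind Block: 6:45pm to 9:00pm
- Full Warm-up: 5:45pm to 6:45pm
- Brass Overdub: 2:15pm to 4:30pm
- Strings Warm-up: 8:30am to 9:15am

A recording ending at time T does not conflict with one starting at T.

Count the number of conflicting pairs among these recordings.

2

Sorted by start: Woodwind Mixing, Strings Warm-up, Full Rehearsal, Brass Overdub, Full Warm-up, Woodwind Block.
Strings Warm-up starts before Woodwind Mixing ends → Woodwind Mixing and Strings Warm-up overlap.
Full Rehearsal starts before Woodwind Mixing ends → Woodwind Mixing and Full Rehearsal overlap.
Brass Overdub starts after Woodwind Mixing ends, so Woodwind Mixing has no further overlaps.
Full Rehearsal starts exactly when Strings Warm-up ends (back-to-back, no overlap), so Strings Warm-up has no further overlaps.
Brass Overdub starts after Full Rehearsal ends, so Full Rehearsal has no further overlaps.
Full Warm-up starts after Brass Overdub ends, so Brass Overdub has no further overlaps.
Woodwind Block starts exactly when Full Warm-up ends (back-to-back, no overlap).
Overlapping pairs: Full Rehearsal & Woodwind Mixing, Strings Warm-up & Woodwind Mixing — 2 in total.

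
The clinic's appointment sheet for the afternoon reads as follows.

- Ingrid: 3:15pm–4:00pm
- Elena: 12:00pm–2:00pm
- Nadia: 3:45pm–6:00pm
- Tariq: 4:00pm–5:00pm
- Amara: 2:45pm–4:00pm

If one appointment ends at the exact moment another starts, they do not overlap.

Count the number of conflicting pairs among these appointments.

Sorted by start: Elena, Amara, Ingrid, Nadia, Tariq.
Amara starts after Elena ends — done with Elena.
Ingrid starts before Amara ends → Amara and Ingrid overlap.
Nadia starts before Amara ends → Amara and Nadia overlap.
Tariq starts exactly when Amara ends (back-to-back, no overlap).
Nadia starts before Ingrid ends → Ingrid and Nadia overlap.
Tariq starts exactly when Ingrid ends (back-to-back, no overlap).
Tariq starts before Nadia ends → Nadia and Tariq overlap.
Overlapping pairs: Amara & Ingrid, Amara & Nadia, Ingrid & Nadia, Nadia & Tariq — 4 in total.

4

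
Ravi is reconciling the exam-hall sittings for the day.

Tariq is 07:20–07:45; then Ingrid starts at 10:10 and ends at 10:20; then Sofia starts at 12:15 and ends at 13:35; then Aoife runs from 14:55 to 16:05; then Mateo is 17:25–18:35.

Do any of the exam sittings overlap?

Sorted by start: Tariq, Ingrid, Sofia, Aoife, Mateo.
Ingrid starts after Tariq ends; Tariq is clear from here.
Sofia starts after Ingrid ends; Ingrid is clear from here.
Aoife starts after Sofia ends; Sofia is clear from here.
Mateo starts after Aoife ends.
Every pair is clear; the schedule has no overlaps.

No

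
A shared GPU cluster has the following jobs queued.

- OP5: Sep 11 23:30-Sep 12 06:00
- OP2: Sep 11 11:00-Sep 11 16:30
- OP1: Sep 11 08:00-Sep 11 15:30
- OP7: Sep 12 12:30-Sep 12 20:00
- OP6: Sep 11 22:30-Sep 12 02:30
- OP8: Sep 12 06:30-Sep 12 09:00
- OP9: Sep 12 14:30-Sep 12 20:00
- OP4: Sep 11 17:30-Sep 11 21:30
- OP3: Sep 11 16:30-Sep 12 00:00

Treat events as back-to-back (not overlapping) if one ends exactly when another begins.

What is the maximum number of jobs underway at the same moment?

3

Sort all start/end points and keep a running count:
Sep 11 08:00 start OP1 → 1
Sep 11 11:00 start OP2 → 2
Sep 11 15:30 end OP1 → 1
Sep 11 16:30 end OP2 → 0
Sep 11 16:30 start OP3 → 1
Sep 11 17:30 start OP4 → 2
Sep 11 21:30 end OP4 → 1
Sep 11 22:30 start OP6 → 2
Sep 11 23:30 start OP5 → 3
Sep 12 00:00 end OP3 → 2
Sep 12 02:30 end OP6 → 1
Sep 12 06:00 end OP5 → 0
Sep 12 06:30 start OP8 → 1
Sep 12 09:00 end OP8 → 0
Sep 12 12:30 start OP7 → 1
Sep 12 14:30 start OP9 → 2
Sep 12 20:00 end OP7 → 1
Sep 12 20:00 end OP9 → 0
Peak is 3, at Sep 11 23:30 (OP3, OP5, OP6).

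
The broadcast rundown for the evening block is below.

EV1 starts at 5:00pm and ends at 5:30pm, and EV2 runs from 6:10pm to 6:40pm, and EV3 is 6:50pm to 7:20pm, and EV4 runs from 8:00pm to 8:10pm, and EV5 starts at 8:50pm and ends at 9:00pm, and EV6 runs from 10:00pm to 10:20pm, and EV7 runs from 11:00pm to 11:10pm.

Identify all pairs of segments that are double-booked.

no overlapping pairs

Sorted by start: EV1, EV2, EV3, EV4, EV5, EV6, EV7.
EV2 starts after EV1 ends, so EV1 has no further overlaps.
EV3 starts after EV2 ends, so EV2 has no further overlaps.
EV4 starts after EV3 ends, so EV3 has no further overlaps.
EV5 starts after EV4 ends, so EV4 has no further overlaps.
EV6 starts after EV5 ends, so EV5 has no further overlaps.
EV7 starts after EV6 ends.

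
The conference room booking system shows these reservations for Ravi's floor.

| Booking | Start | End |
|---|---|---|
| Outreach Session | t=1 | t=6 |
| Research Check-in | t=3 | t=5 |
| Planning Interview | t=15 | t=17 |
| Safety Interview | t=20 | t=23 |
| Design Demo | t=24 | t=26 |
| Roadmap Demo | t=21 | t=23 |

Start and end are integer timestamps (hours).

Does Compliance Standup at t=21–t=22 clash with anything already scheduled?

Outreach Session: ends t=6 at or before Compliance Standup starts t=21 → clear.
Research Check-in: ends t=5 at or before Compliance Standup starts t=21 → clear.
Planning Interview: ends t=17 at or before Compliance Standup starts t=21 → clear.
Safety Interview: starts t=20 before Compliance Standup ends t=22, and ends t=23 after Compliance Standup starts t=21 → overlap.
Roadmap Demo: starts t=21 before Compliance Standup ends t=22, and ends t=23 after Compliance Standup starts t=21 → overlap.
Design Demo: starts t=24 at or after Compliance Standup ends t=22 → clear.
Compliance Standup overlaps Safety Interview, Roadmap Demo.

Yes — it overlaps Roadmap Demo, Safety Interview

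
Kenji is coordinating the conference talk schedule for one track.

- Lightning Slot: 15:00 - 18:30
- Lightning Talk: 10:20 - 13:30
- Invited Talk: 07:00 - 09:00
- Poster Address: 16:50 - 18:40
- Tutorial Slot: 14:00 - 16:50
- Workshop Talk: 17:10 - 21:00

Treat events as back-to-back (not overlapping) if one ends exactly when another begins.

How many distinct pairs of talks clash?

Check each pair: they overlap iff neither finishes before the other starts.
Sorted by start: Invited Talk, Lightning Talk, Tutorial Slot, Lightning Slot, Poster Address, Workshop Talk.
Lightning Talk starts after Invited Talk ends, so Invited Talk has no further overlaps.
Tutorial Slot starts after Lightning Talk ends, so Lightning Talk has no further overlaps.
Lightning Slot starts before Tutorial Slot ends → Tutorial Slot and Lightning Slot overlap.
Poster Address starts exactly when Tutorial Slot ends (back-to-back, no overlap), so Tutorial Slot has no further overlaps.
Poster Address starts before Lightning Slot ends → Lightning Slot and Poster Address overlap.
Workshop Talk starts before Lightning Slot ends → Lightning Slot and Workshop Talk overlap.
Workshop Talk starts before Poster Address ends → Poster Address and Workshop Talk overlap.
Overlapping pairs: Lightning Slot & Poster Address, Lightning Slot & Tutorial Slot, Lightning Slot & Workshop Talk, Poster Address & Workshop Talk — 4 in total.

4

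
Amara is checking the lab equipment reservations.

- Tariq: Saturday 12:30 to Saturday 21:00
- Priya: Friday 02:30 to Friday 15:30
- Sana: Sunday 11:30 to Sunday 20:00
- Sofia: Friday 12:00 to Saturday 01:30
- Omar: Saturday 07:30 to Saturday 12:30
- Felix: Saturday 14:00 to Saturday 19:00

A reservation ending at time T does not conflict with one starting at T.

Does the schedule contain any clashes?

Check each pair: they overlap iff neither finishes before the other starts.
Sorted by start: Priya, Sofia, Omar, Tariq, Felix, Sana.
Sofia starts before Priya ends → Priya and Sofia overlap.
That's a conflict, so the schedule is not conflict-free.

Yes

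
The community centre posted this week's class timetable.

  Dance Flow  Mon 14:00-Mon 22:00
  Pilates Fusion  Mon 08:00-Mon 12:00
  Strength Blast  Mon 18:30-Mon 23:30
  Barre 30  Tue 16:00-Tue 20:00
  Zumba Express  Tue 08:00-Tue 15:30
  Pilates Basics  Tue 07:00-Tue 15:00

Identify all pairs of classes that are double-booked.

Sorted by start: Pilates Fusion, Dance Flow, Strength Blast, Pilates Basics, Zumba Express, Barre 30.
Dance Flow starts after Pilates Fusion ends, so nothing later overlaps Pilates Fusion either.
Strength Blast starts before Dance Flow ends → Dance Flow and Strength Blast overlap.
Pilates Basics starts after Dance Flow ends, so nothing later overlaps Dance Flow either.
Pilates Basics starts after Strength Blast ends, so nothing later overlaps Strength Blast either.
Zumba Express starts before Pilates Basics ends → Pilates Basics and Zumba Express overlap.
Barre 30 starts after Pilates Basics ends.
Barre 30 starts after Zumba Express ends.

Dance Flow & Strength Blast, Pilates Basics & Zumba Express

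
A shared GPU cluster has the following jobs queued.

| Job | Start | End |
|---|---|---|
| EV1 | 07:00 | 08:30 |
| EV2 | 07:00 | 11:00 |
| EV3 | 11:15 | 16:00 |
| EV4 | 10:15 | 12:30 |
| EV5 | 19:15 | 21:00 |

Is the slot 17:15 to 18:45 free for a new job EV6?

Yes — the slot is free

EV1: ends 08:30 at or before EV6 starts 17:15 → clear.
EV2: ends 11:00 at or before EV6 starts 17:15 → clear.
EV4: ends 12:30 at or before EV6 starts 17:15 → clear.
EV3: ends 16:00 at or before EV6 starts 17:15 → clear.
EV5: starts 19:15 at or after EV6 ends 18:45 → clear.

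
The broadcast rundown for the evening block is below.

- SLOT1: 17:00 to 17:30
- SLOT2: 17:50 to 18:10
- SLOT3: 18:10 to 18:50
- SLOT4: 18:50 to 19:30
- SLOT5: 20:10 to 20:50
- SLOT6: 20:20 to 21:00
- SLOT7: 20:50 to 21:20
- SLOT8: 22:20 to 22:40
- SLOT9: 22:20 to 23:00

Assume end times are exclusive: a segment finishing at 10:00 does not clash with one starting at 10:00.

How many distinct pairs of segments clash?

Sorted by start: SLOT1, SLOT2, SLOT3, SLOT4, SLOT5, SLOT6, SLOT7, SLOT8, SLOT9.
SLOT2 starts after SLOT1 ends — done with SLOT1.
SLOT3 starts exactly when SLOT2 ends (back-to-back, no overlap) — done with SLOT2.
SLOT4 starts exactly when SLOT3 ends (back-to-back, no overlap) — done with SLOT3.
SLOT5 starts after SLOT4 ends — done with SLOT4.
SLOT6 starts before SLOT5 ends → SLOT5 and SLOT6 overlap.
SLOT7 starts exactly when SLOT5 ends (back-to-back, no overlap) — done with SLOT5.
SLOT7 starts before SLOT6 ends → SLOT6 and SLOT7 overlap.
SLOT8 starts after SLOT6 ends — done with SLOT6.
SLOT8 starts after SLOT7 ends — done with SLOT7.
SLOT9 starts before SLOT8 ends → SLOT8 and SLOT9 overlap.
Overlapping pairs: SLOT5 & SLOT6, SLOT6 & SLOT7, SLOT8 & SLOT9 — 3 in total.

3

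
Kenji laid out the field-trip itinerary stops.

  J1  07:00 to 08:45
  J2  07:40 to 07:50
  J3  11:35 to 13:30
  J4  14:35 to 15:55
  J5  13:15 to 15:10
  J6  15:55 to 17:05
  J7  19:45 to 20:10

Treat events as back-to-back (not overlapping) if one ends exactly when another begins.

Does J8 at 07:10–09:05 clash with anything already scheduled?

Yes — it overlaps J1, J2

J1: starts 07:00 before J8 ends 09:05, and ends 08:45 after J8 starts 07:10 → overlap.
J2: starts 07:40 before J8 ends 09:05, and ends 07:50 after J8 starts 07:10 → overlap.
J3: starts 11:35 at or after J8 ends 09:05 → clear.
J5: starts 13:15 at or after J8 ends 09:05 → clear.
J4: starts 14:35 at or after J8 ends 09:05 → clear.
J6: starts 15:55 at or after J8 ends 09:05 → clear.
J7: starts 19:45 at or after J8 ends 09:05 → clear.
J8 overlaps J1, J2.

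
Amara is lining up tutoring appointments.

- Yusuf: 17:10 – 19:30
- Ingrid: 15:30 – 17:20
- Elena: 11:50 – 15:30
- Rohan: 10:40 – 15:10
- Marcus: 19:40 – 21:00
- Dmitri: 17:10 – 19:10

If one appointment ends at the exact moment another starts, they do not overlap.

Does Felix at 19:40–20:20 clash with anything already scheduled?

Rohan: ends 15:10 at or before Felix starts 19:40 → clear.
Elena: ends 15:30 at or before Felix starts 19:40 → clear.
Ingrid: ends 17:20 at or before Felix starts 19:40 → clear.
Dmitri: ends 19:10 at or before Felix starts 19:40 → clear.
Yusuf: ends 19:30 at or before Felix starts 19:40 → clear.
Marcus: starts 19:40 before Felix ends 20:20, and ends 21:00 after Felix starts 19:40 → overlap.
Felix overlaps Marcus.

Yes — it overlaps Marcus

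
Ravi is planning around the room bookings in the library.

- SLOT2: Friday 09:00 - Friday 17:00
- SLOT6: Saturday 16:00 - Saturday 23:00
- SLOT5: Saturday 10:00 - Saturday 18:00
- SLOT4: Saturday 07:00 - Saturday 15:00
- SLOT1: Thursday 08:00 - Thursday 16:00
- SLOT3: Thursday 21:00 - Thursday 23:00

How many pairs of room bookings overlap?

Sorted by start: SLOT1, SLOT3, SLOT2, SLOT4, SLOT5, SLOT6.
SLOT3 starts after SLOT1 ends — done with SLOT1.
SLOT2 starts after SLOT3 ends — done with SLOT3.
SLOT4 starts after SLOT2 ends — done with SLOT2.
SLOT5 starts before SLOT4 ends → SLOT4 and SLOT5 overlap.
SLOT6 starts after SLOT4 ends.
SLOT6 starts before SLOT5 ends → SLOT5 and SLOT6 overlap.
Overlapping pairs: SLOT4 & SLOT5, SLOT5 & SLOT6 — 2 in total.

2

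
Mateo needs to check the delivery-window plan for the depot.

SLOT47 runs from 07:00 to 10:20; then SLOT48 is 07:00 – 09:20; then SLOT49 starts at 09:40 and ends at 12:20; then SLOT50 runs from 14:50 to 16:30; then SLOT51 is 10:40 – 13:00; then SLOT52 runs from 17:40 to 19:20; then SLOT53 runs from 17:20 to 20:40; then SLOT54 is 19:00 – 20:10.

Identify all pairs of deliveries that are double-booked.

SLOT47 & SLOT48, SLOT47 & SLOT49, SLOT49 & SLOT51, SLOT52 & SLOT53, SLOT52 & SLOT54, SLOT53 & SLOT54

Sorted by start: SLOT47, SLOT48, SLOT49, SLOT51, SLOT50, SLOT53, SLOT52, SLOT54.
SLOT48 starts before SLOT47 ends → SLOT47 and SLOT48 overlap.
SLOT49 starts before SLOT47 ends → SLOT47 and SLOT49 overlap.
SLOT51 starts after SLOT47 ends — done with SLOT47.
SLOT49 starts after SLOT48 ends — done with SLOT48.
SLOT51 starts before SLOT49 ends → SLOT49 and SLOT51 overlap.
SLOT50 starts after SLOT49 ends — done with SLOT49.
SLOT50 starts after SLOT51 ends — done with SLOT51.
SLOT53 starts after SLOT50 ends — done with SLOT50.
SLOT52 starts before SLOT53 ends → SLOT53 and SLOT52 overlap.
SLOT54 starts before SLOT53 ends → SLOT53 and SLOT54 overlap.
SLOT54 starts before SLOT52 ends → SLOT52 and SLOT54 overlap.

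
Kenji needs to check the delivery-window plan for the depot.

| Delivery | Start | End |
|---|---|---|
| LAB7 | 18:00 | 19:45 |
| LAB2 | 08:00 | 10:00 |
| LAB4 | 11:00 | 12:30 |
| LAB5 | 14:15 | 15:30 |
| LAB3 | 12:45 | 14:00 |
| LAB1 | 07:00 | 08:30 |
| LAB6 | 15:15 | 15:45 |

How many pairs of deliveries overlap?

Sorted by start: LAB1, LAB2, LAB4, LAB3, LAB5, LAB6, LAB7.
LAB2 starts before LAB1 ends → LAB1 and LAB2 overlap.
LAB4 starts after LAB1 ends; LAB1 is clear from here.
LAB4 starts after LAB2 ends; LAB2 is clear from here.
LAB3 starts after LAB4 ends; LAB4 is clear from here.
LAB5 starts after LAB3 ends; LAB3 is clear from here.
LAB6 starts before LAB5 ends → LAB5 and LAB6 overlap.
LAB7 starts after LAB5 ends.
LAB7 starts after LAB6 ends.
Overlapping pairs: LAB1 & LAB2, LAB5 & LAB6 — 2 in total.

2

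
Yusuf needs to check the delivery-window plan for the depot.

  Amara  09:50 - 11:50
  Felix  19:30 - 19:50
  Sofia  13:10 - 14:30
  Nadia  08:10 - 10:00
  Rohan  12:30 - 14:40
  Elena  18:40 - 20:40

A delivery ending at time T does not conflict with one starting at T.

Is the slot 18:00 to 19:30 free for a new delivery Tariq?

Nadia: ends 10:00 at or before Tariq starts 18:00 → clear.
Amara: ends 11:50 at or before Tariq starts 18:00 → clear.
Rohan: ends 14:40 at or before Tariq starts 18:00 → clear.
Sofia: ends 14:30 at or before Tariq starts 18:00 → clear.
Elena: starts 18:40 before Tariq ends 19:30, and ends 20:40 after Tariq starts 18:00 → overlap.
Felix: starts 19:30 at or after Tariq ends 19:30 → clear.
Tariq overlaps Elena.

No — it overlaps Elena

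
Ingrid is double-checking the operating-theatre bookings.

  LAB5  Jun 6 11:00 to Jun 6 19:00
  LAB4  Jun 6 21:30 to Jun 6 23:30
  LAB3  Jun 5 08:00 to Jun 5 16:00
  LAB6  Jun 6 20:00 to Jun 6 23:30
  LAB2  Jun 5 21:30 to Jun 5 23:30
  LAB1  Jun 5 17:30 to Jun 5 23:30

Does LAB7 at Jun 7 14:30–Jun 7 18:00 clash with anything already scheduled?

LAB3: ends Jun 5 16:00 at or before LAB7 starts Jun 7 14:30 → clear.
LAB1: ends Jun 5 23:30 at or before LAB7 starts Jun 7 14:30 → clear.
LAB2: ends Jun 5 23:30 at or before LAB7 starts Jun 7 14:30 → clear.
LAB5: ends Jun 6 19:00 at or before LAB7 starts Jun 7 14:30 → clear.
LAB6: ends Jun 6 23:30 at or before LAB7 starts Jun 7 14:30 → clear.
LAB4: ends Jun 6 23:30 at or before LAB7 starts Jun 7 14:30 → clear.

No — it doesn't clash with anything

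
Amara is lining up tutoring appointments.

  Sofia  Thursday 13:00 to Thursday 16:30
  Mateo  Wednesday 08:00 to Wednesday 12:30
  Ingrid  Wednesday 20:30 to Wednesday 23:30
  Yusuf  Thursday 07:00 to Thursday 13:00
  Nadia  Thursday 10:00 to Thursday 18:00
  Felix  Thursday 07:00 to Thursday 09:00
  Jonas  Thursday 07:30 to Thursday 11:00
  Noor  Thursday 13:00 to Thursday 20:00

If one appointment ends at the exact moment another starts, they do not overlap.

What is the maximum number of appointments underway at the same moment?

3

Sweep the timeline, counting +1 at each start and −1 at each end (ends before starts at a tie):
Wednesday 08:00 start Mateo → 1
Wednesday 12:30 end Mateo → 0
Wednesday 20:30 start Ingrid → 1
Wednesday 23:30 end Ingrid → 0
Thursday 07:00 start Felix → 1
Thursday 07:00 start Yusuf → 2
Thursday 07:30 start Jonas → 3
Thursday 09:00 end Felix → 2
Thursday 10:00 start Nadia → 3
Thursday 11:00 end Jonas → 2
Thursday 13:00 end Yusuf → 1
Thursday 13:00 start Noor → 2
Thursday 13:00 start Sofia → 3
Thursday 16:30 end Sofia → 2
Thursday 18:00 end Nadia → 1
Thursday 20:00 end Noor → 0
Peak is 3, at Thursday 07:30 (Felix, Jonas, Yusuf).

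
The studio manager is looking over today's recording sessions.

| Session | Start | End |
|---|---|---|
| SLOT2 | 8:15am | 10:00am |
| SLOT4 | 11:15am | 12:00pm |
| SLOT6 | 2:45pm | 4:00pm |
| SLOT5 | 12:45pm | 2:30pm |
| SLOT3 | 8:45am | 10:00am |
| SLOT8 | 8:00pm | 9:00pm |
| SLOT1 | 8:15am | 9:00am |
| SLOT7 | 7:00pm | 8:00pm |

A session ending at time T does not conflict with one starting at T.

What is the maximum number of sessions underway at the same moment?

3

Sort all start/end points and keep a running count:
8:15am start SLOT1 → 1
8:15am start SLOT2 → 2
8:45am start SLOT3 → 3
9:00am end SLOT1 → 2
10:00am end SLOT2 → 1
10:00am end SLOT3 → 0
11:15am start SLOT4 → 1
12:00pm end SLOT4 → 0
12:45pm start SLOT5 → 1
2:30pm end SLOT5 → 0
2:45pm start SLOT6 → 1
4:00pm end SLOT6 → 0
7:00pm start SLOT7 → 1
8:00pm end SLOT7 → 0
8:00pm start SLOT8 → 1
9:00pm end SLOT8 → 0
Peak is 3, at 8:45am (SLOT1, SLOT2, SLOT3).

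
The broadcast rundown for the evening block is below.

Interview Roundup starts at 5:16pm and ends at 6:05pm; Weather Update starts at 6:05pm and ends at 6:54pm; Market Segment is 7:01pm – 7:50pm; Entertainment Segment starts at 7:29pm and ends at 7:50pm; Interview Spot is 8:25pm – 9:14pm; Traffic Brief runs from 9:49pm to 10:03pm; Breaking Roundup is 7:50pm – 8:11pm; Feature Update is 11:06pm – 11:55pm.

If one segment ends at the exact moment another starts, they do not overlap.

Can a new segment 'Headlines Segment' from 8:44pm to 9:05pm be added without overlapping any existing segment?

No — it overlaps Interview Spot

Interview Roundup: ends 6:05pm at or before Headlines Segment starts 8:44pm → clear.
Weather Update: ends 6:54pm at or before Headlines Segment starts 8:44pm → clear.
Market Segment: ends 7:50pm at or before Headlines Segment starts 8:44pm → clear.
Entertainment Segment: ends 7:50pm at or before Headlines Segment starts 8:44pm → clear.
Breaking Roundup: ends 8:11pm at or before Headlines Segment starts 8:44pm → clear.
Interview Spot: starts 8:25pm before Headlines Segment ends 9:05pm, and ends 9:14pm after Headlines Segment starts 8:44pm → overlap.
Traffic Brief: starts 9:49pm at or after Headlines Segment ends 9:05pm → clear.
Feature Update: starts 11:06pm at or after Headlines Segment ends 9:05pm → clear.
Headlines Segment overlaps Interview Spot.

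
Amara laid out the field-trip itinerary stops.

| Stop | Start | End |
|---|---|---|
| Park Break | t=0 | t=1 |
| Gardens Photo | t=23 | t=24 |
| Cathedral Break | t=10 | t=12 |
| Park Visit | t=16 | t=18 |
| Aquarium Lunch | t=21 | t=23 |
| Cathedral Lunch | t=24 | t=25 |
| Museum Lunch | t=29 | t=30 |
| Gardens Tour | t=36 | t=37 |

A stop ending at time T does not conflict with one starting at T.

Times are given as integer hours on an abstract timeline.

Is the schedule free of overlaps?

Sorted by start: Park Break, Cathedral Break, Park Visit, Aquarium Lunch, Gardens Photo, Cathedral Lunch, Museum Lunch, Gardens Tour.
Cathedral Break starts after Park Break ends, so nothing later overlaps Park Break either.
Park Visit starts after Cathedral Break ends, so nothing later overlaps Cathedral Break either.
Aquarium Lunch starts after Park Visit ends, so nothing later overlaps Park Visit either.
Gardens Photo starts exactly when Aquarium Lunch ends (back-to-back, no overlap), so nothing later overlaps Aquarium Lunch either.
Cathedral Lunch starts exactly when Gardens Photo ends (back-to-back, no overlap), so nothing later overlaps Gardens Photo either.
Museum Lunch starts after Cathedral Lunch ends, so nothing later overlaps Cathedral Lunch either.
Gardens Tour starts after Museum Lunch ends.
Every pair is clear; the schedule has no overlaps.

Yes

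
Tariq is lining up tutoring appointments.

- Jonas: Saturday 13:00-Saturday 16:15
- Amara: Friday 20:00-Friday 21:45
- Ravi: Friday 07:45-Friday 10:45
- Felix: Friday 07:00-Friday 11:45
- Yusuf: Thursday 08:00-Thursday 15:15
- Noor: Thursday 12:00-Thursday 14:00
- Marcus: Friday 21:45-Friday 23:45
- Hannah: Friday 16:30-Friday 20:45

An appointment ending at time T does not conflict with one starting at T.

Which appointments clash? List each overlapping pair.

Amara & Hannah, Felix & Ravi, Noor & Yusuf

Check each pair: they overlap iff neither finishes before the other starts.
Sorted by start: Yusuf, Noor, Felix, Ravi, Hannah, Amara, Marcus, Jonas.
Noor starts before Yusuf ends → Yusuf and Noor overlap.
Felix starts after Yusuf ends — done with Yusuf.
Felix starts after Noor ends — done with Noor.
Ravi starts before Felix ends → Felix and Ravi overlap.
Hannah starts after Felix ends — done with Felix.
Hannah starts after Ravi ends — done with Ravi.
Amara starts before Hannah ends → Hannah and Amara overlap.
Marcus starts after Hannah ends — done with Hannah.
Marcus starts exactly when Amara ends (back-to-back, no overlap) — done with Amara.
Jonas starts after Marcus ends.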